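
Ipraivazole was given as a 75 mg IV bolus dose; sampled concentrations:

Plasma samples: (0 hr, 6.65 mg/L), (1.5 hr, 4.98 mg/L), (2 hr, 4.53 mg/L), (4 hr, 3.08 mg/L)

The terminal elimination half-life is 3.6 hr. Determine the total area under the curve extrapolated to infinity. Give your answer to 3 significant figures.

Trapezoidal AUC_0→4:
  [0→1.5]: (6.65+4.98)/2 × 1.5 = 8.7225
  [1.5→2]: (4.98+4.53)/2 × 0.5 = 2.3775
  [2→4]: (4.53+3.08)/2 × 2 = 7.61
  Sum = 18.71 mg/L·hr
k_e = ln2 / t½ = 0.693147 / 3.6 = 0.1925 hr^-1
Extrapolated tail: C_last / k_e = 3.08 / 0.1925 = 16.000
AUC_0→∞ = 18.71 + 16.000 = 34.71 mg/L·hr

AUC = 34.7 mg/L·hr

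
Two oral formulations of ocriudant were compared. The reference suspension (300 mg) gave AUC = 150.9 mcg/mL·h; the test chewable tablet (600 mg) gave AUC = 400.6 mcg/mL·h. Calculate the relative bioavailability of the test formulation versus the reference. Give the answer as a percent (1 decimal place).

F_rel = 132.7%

F_rel = (AUC_test/D_test) / (AUC_ref/D_ref)
      = (400.6/600) / (150.9/300)
      = 0.667667 / 0.503 = 1.3274 = 132.74%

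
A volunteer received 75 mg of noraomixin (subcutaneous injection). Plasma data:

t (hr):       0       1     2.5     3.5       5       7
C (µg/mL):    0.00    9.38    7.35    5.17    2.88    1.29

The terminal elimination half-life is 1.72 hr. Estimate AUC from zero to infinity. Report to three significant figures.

Trapezoidal AUC_0→7:
  [0→1]: (0.00+9.38)/2 × 1 = 4.69
  [1→2.5]: (9.38+7.35)/2 × 1.5 = 12.5475
  [2.5→3.5]: (7.35+5.17)/2 × 1 = 6.26
  [3.5→5]: (5.17+2.88)/2 × 1.5 = 6.0375
  [5→7]: (2.88+1.29)/2 × 2 = 4.17
  Sum = 33.705 µg/mL·hr
k_e = ln2 / t½ = 0.693147 / 1.72 = 0.4030 hr^-1
Extrapolated tail: C_last / k_e = 1.29 / 0.403 = 3.201
AUC_0→∞ = 33.705 + 3.201 = 36.906 µg/mL·hr

AUC = 36.9 µg/mL·hr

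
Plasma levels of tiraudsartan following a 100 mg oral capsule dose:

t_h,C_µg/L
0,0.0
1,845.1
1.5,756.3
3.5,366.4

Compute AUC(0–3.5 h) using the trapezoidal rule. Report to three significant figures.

Trapezoidal AUC_0→3.5:
  [0→1]: (0.0+845.1)/2 × 1 = 422.55
  [1→1.5]: (845.1+756.3)/2 × 0.5 = 400.35
  [1.5→3.5]: (756.3+366.4)/2 × 2 = 1122.7
  Sum = 1945.6 µg/L·h

AUC = 1950 µg/L·h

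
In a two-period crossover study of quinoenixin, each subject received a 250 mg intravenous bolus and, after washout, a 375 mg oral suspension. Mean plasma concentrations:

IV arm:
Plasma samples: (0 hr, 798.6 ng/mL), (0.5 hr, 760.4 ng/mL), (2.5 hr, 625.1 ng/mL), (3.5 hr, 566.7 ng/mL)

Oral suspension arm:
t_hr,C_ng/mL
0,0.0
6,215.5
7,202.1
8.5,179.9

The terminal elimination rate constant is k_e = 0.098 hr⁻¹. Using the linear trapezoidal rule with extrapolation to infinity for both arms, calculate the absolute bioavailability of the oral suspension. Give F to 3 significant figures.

Trapezoidal AUC_0→3.5 (IV):
  [0→0.5]: (798.6+760.4)/2 × 0.5 = 389.75
  [0.5→2.5]: (760.4+625.1)/2 × 2 = 1385.5
  [2.5→3.5]: (625.1+566.7)/2 × 1 = 595.9
  Sum = 2371.15 ng/mL·hr
IV tail: 566.7/0.098 = 5782.653; AUC_iv,0→∞ = 2371.15 + 5782.653 = 8153.803 ng/mL·hr
Trapezoidal AUC_0→8.5 (oral suspension):
  [0→6]: (0.0+215.5)/2 × 6 = 646.5
  [6→7]: (215.5+202.1)/2 × 1 = 208.8
  [7→8.5]: (202.1+179.9)/2 × 1.5 = 286.5
  Sum = 1141.8 ng/mL·hr
oral suspension tail: 179.9/0.098 = 1835.714; AUC_ev,0→∞ = 1141.8 + 1835.714 = 2977.514 ng/mL·hr
F = (AUC_ev/D_ev)/(AUC_iv/D_iv) = (2977.514/375)/(8153.803/250) = 7.94004/32.615212 = 0.2434

F = 0.243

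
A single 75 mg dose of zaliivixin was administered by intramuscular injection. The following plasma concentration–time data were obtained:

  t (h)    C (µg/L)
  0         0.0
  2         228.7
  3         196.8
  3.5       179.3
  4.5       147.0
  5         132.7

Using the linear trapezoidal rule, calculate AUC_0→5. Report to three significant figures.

AUC = 769 µg/L·h

Trapezoidal AUC_0→5:
  [0→2]: (0.0+228.7)/2 × 2 = 228.7
  [2→3]: (228.7+196.8)/2 × 1 = 212.75
  [3→3.5]: (196.8+179.3)/2 × 0.5 = 94.025
  [3.5→4.5]: (179.3+147.0)/2 × 1 = 163.15
  [4.5→5]: (147.0+132.7)/2 × 0.5 = 69.925
  Sum = 768.55 µg/L·h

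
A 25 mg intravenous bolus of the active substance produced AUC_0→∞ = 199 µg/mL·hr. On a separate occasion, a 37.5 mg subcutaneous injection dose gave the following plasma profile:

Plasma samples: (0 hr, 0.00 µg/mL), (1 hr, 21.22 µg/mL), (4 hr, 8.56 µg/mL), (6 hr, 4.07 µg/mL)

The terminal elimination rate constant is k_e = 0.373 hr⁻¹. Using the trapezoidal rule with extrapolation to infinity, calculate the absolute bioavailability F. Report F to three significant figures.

Trapezoidal AUC_0→6 (subcutaneous injection):
  [0→1]: (0.00+21.22)/2 × 1 = 10.61
  [1→4]: (21.22+8.56)/2 × 3 = 44.67
  [4→6]: (8.56+4.07)/2 × 2 = 12.63
  Sum = 67.91 µg/mL·hr
Tail: C_last/k_e = 4.07/0.373 = 10.912
AUC_0→∞ (subcutaneous injection) = 67.91 + 10.912 = 78.822 µg/mL·hr
F = (AUC_ev/D_ev)/(AUC_iv/D_iv) = (78.822/37.5)/(199/25) = 2.10192/7.96 = 0.2641

F = 0.264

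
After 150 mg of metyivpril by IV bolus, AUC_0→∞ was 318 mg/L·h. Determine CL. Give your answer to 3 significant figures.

CL = 0.472 L/h

CL = Dose_iv / AUC_0→∞
   = 150 / 318 = 0.471698 L/h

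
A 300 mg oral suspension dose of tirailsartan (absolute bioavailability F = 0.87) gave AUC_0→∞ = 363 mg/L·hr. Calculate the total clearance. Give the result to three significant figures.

CL = F × Dose / AUC_0→∞
   = 0.87 × 300 / 363 = 0.719008 L/hr

CL = 0.719 L/hr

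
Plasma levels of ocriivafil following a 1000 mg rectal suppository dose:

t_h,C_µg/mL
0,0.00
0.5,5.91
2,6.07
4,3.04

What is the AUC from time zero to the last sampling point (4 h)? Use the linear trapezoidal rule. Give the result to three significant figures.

AUC = 19.6 µg/mL·h

Trapezoidal AUC_0→4:
  [0→0.5]: (0.00+5.91)/2 × 0.5 = 1.4775
  [0.5→2]: (5.91+6.07)/2 × 1.5 = 8.985
  [2→4]: (6.07+3.04)/2 × 2 = 9.11
  Sum = 19.5725 µg/mL·h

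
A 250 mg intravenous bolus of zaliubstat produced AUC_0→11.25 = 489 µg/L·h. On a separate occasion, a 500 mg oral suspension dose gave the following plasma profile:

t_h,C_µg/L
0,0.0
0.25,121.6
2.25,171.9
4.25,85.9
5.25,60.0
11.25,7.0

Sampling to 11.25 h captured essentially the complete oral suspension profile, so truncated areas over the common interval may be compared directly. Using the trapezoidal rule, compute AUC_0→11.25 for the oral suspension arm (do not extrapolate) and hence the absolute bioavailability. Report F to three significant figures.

Trapezoidal AUC_0→11.25 (oral suspension):
  [0→0.25]: (0.0+121.6)/2 × 0.25 = 15.2
  [0.25→2.25]: (121.6+171.9)/2 × 2 = 293.5
  [2.25→4.25]: (171.9+85.9)/2 × 2 = 257.8
  [4.25→5.25]: (85.9+60.0)/2 × 1 = 72.95
  [5.25→11.25]: (60.0+7.0)/2 × 6 = 201.0
  Sum = 840.45 µg/L·h
F = (AUC_ev/D_ev)/(AUC_iv/D_iv) = (840.45/500)/(489/250) = 1.6809/1.956 = 0.8594

F = 0.859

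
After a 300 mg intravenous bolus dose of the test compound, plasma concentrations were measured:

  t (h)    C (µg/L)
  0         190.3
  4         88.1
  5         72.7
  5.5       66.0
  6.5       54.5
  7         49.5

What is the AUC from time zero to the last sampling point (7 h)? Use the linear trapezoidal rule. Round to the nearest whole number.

Trapezoidal AUC_0→7:
  [0→4]: (190.3+88.1)/2 × 4 = 556.8
  [4→5]: (88.1+72.7)/2 × 1 = 80.4
  [5→5.5]: (72.7+66.0)/2 × 0.5 = 34.675
  [5.5→6.5]: (66.0+54.5)/2 × 1 = 60.25
  [6.5→7]: (54.5+49.5)/2 × 0.5 = 26.0
  Sum = 758.125 µg/L·h

AUC = 758 µg/L·h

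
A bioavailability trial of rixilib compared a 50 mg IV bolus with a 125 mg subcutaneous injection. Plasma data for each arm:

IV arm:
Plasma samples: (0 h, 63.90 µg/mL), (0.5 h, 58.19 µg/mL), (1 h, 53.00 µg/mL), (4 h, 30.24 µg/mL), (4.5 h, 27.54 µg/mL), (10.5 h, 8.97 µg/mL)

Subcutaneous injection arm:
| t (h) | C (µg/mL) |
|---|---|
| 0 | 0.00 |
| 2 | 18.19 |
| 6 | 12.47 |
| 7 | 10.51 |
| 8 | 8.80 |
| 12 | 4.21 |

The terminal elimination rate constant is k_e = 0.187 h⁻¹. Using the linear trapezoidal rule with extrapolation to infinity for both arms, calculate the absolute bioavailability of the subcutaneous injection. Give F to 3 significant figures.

F = 0.168

Trapezoidal AUC_0→10.5 (IV):
  [0→0.5]: (63.90+58.19)/2 × 0.5 = 30.5225
  [0.5→1]: (58.19+53.00)/2 × 0.5 = 27.7975
  [1→4]: (53.00+30.24)/2 × 3 = 124.86
  [4→4.5]: (30.24+27.54)/2 × 0.5 = 14.445
  [4.5→10.5]: (27.54+8.97)/2 × 6 = 109.53
  Sum = 307.155 µg/mL·h
IV tail: 8.97/0.187 = 47.968; AUC_iv,0→∞ = 307.155 + 47.968 = 355.123 µg/mL·h
Trapezoidal AUC_0→12 (subcutaneous injection):
  [0→2]: (0.00+18.19)/2 × 2 = 18.19
  [2→6]: (18.19+12.47)/2 × 4 = 61.32
  [6→7]: (12.47+10.51)/2 × 1 = 11.49
  [7→8]: (10.51+8.80)/2 × 1 = 9.655
  [8→12]: (8.80+4.21)/2 × 4 = 26.02
  Sum = 126.675 µg/mL·h
subcutaneous injection tail: 4.21/0.187 = 22.513; AUC_ev,0→∞ = 126.675 + 22.513 = 149.188 µg/mL·h
F = (AUC_ev/D_ev)/(AUC_iv/D_iv) = (149.188/125)/(355.123/50) = 1.193504/7.10246 = 0.1680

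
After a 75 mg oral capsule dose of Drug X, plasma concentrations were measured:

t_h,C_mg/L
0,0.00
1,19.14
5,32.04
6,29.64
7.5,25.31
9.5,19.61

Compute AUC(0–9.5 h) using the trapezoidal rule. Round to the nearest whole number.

Trapezoidal AUC_0→9.5:
  [0→1]: (0.00+19.14)/2 × 1 = 9.57
  [1→5]: (19.14+32.04)/2 × 4 = 102.36
  [5→6]: (32.04+29.64)/2 × 1 = 30.84
  [6→7.5]: (29.64+25.31)/2 × 1.5 = 41.2125
  [7.5→9.5]: (25.31+19.61)/2 × 2 = 44.92
  Sum = 228.9025 mg/L·h

AUC = 229 mg/L·h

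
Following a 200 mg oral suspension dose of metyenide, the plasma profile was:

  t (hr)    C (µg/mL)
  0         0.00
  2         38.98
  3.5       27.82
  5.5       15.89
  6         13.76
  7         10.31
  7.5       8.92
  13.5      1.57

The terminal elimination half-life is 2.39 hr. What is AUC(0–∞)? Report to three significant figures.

AUC = 194 µg/mL·hr

Trapezoidal AUC_0→13.5:
  [0→2]: (0.00+38.98)/2 × 2 = 38.98
  [2→3.5]: (38.98+27.82)/2 × 1.5 = 50.1
  [3.5→5.5]: (27.82+15.89)/2 × 2 = 43.71
  [5.5→6]: (15.89+13.76)/2 × 0.5 = 7.4125
  [6→7]: (13.76+10.31)/2 × 1 = 12.035
  [7→7.5]: (10.31+8.92)/2 × 0.5 = 4.8075
  [7.5→13.5]: (8.92+1.57)/2 × 6 = 31.47
  Sum = 188.515 µg/mL·hr
k_e = ln2 / t½ = 0.693147 / 2.39 = 0.2900 hr^-1
Extrapolated tail: C_last / k_e = 1.57 / 0.29 = 5.414
AUC_0→∞ = 188.515 + 5.414 = 193.929 µg/mL·hr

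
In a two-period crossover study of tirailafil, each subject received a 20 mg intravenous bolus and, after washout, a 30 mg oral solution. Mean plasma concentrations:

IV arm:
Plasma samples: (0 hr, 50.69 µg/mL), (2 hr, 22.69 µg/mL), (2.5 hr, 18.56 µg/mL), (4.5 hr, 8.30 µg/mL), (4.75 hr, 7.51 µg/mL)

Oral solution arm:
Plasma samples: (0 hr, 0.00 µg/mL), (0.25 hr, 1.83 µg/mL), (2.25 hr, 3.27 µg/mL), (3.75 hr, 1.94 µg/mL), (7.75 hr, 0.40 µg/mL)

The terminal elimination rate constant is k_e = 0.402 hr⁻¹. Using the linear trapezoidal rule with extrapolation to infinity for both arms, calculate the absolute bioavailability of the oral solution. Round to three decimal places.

F = 0.076

Trapezoidal AUC_0→4.75 (IV):
  [0→2]: (50.69+22.69)/2 × 2 = 73.38
  [2→2.5]: (22.69+18.56)/2 × 0.5 = 10.3125
  [2.5→4.5]: (18.56+8.30)/2 × 2 = 26.86
  [4.5→4.75]: (8.30+7.51)/2 × 0.25 = 1.97625
  Sum = 112.52875 µg/mL·hr
IV tail: 7.51/0.402 = 18.682; AUC_iv,0→∞ = 112.52875 + 18.682 = 131.21075 µg/mL·hr
Trapezoidal AUC_0→7.75 (oral solution):
  [0→0.25]: (0.00+1.83)/2 × 0.25 = 0.22875
  [0.25→2.25]: (1.83+3.27)/2 × 2 = 5.1
  [2.25→3.75]: (3.27+1.94)/2 × 1.5 = 3.9075
  [3.75→7.75]: (1.94+0.40)/2 × 4 = 4.68
  Sum = 13.91625 µg/mL·hr
oral solution tail: 0.40/0.402 = 0.995; AUC_ev,0→∞ = 13.91625 + 0.995 = 14.91125 µg/mL·hr
F = (AUC_ev/D_ev)/(AUC_iv/D_iv) = (14.91125/30)/(131.21075/20) = 0.497042/6.5605375 = 0.0758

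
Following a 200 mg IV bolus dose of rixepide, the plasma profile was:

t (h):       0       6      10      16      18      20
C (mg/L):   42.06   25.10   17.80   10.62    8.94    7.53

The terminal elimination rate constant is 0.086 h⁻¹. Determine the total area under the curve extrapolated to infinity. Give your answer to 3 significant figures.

Trapezoidal AUC_0→20:
  [0→6]: (42.06+25.10)/2 × 6 = 201.48
  [6→10]: (25.10+17.80)/2 × 4 = 85.8
  [10→16]: (17.80+10.62)/2 × 6 = 85.26
  [16→18]: (10.62+8.94)/2 × 2 = 19.56
  [18→20]: (8.94+7.53)/2 × 2 = 16.47
  Sum = 408.57 mg/L·h
Extrapolated tail: C_last / k_e = 7.53 / 0.086 = 87.558
AUC_0→∞ = 408.57 + 87.558 = 496.128 mg/L·h

AUC = 496 mg/L·h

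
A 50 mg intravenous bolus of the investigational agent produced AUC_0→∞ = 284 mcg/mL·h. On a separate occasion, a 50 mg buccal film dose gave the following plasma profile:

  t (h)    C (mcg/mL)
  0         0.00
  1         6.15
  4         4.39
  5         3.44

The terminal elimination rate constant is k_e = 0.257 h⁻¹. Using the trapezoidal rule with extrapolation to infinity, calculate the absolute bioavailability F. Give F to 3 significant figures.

F = 0.127

Trapezoidal AUC_0→5 (buccal film):
  [0→1]: (0.00+6.15)/2 × 1 = 3.075
  [1→4]: (6.15+4.39)/2 × 3 = 15.81
  [4→5]: (4.39+3.44)/2 × 1 = 3.915
  Sum = 22.8 mcg/mL·h
Tail: C_last/k_e = 3.44/0.257 = 13.385
AUC_0→∞ (buccal film) = 22.8 + 13.385 = 36.185 mcg/mL·h
F = (AUC_ev/D_ev)/(AUC_iv/D_iv) = (36.185/50)/(284/50) = 0.7237/5.68 = 0.1274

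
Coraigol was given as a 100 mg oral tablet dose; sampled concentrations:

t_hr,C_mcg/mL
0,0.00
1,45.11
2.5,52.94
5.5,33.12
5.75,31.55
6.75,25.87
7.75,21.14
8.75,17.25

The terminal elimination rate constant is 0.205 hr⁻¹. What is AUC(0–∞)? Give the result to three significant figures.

AUC = 389 mcg/mL·hr

Trapezoidal AUC_0→8.75:
  [0→1]: (0.00+45.11)/2 × 1 = 22.555
  [1→2.5]: (45.11+52.94)/2 × 1.5 = 73.5375
  [2.5→5.5]: (52.94+33.12)/2 × 3 = 129.09
  [5.5→5.75]: (33.12+31.55)/2 × 0.25 = 8.08375
  [5.75→6.75]: (31.55+25.87)/2 × 1 = 28.71
  [6.75→7.75]: (25.87+21.14)/2 × 1 = 23.505
  [7.75→8.75]: (21.14+17.25)/2 × 1 = 19.195
  Sum = 304.67625 mcg/mL·hr
Extrapolated tail: C_last / k_e = 17.25 / 0.205 = 84.146
AUC_0→∞ = 304.67625 + 84.146 = 388.82225 mcg/mL·hr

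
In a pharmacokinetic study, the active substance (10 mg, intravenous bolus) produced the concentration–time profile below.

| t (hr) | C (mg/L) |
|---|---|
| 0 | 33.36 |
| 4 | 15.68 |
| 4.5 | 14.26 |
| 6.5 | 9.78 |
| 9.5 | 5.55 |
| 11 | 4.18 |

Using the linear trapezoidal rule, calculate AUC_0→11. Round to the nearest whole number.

AUC = 160 mg/L·hr

Trapezoidal AUC_0→11:
  [0→4]: (33.36+15.68)/2 × 4 = 98.08
  [4→4.5]: (15.68+14.26)/2 × 0.5 = 7.485
  [4.5→6.5]: (14.26+9.78)/2 × 2 = 24.04
  [6.5→9.5]: (9.78+5.55)/2 × 3 = 22.995
  [9.5→11]: (5.55+4.18)/2 × 1.5 = 7.2975
  Sum = 159.8975 mg/L·hr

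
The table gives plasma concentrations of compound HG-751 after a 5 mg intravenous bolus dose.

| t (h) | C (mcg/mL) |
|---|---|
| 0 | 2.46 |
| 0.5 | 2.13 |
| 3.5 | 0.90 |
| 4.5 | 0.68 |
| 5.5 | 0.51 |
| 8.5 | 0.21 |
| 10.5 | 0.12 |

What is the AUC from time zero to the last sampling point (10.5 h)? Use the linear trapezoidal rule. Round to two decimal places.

AUC = 8.49 mcg/mL·h

Trapezoidal AUC_0→10.5:
  [0→0.5]: (2.46+2.13)/2 × 0.5 = 1.1475
  [0.5→3.5]: (2.13+0.90)/2 × 3 = 4.545
  [3.5→4.5]: (0.90+0.68)/2 × 1 = 0.79
  [4.5→5.5]: (0.68+0.51)/2 × 1 = 0.595
  [5.5→8.5]: (0.51+0.21)/2 × 3 = 1.08
  [8.5→10.5]: (0.21+0.12)/2 × 2 = 0.33
  Sum = 8.4875 mcg/mL·h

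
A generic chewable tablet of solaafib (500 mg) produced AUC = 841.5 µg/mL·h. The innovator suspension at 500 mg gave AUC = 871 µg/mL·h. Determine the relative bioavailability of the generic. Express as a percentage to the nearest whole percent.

F_rel = (AUC_test/D_test) / (AUC_ref/D_ref)
      = (841.5/500) / (871/500)
      = 1.683 / 1.742 = 0.9661 = 96.61%

F_rel = 97%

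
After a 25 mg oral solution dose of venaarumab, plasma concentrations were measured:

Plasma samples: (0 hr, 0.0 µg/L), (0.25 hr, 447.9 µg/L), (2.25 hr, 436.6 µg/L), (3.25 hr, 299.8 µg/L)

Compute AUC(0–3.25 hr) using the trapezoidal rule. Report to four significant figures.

AUC = 1309 µg/L·hr

Trapezoidal AUC_0→3.25:
  [0→0.25]: (0.0+447.9)/2 × 0.25 = 55.9875
  [0.25→2.25]: (447.9+436.6)/2 × 2 = 884.5
  [2.25→3.25]: (436.6+299.8)/2 × 1 = 368.2
  Sum = 1308.6875 µg/L·hr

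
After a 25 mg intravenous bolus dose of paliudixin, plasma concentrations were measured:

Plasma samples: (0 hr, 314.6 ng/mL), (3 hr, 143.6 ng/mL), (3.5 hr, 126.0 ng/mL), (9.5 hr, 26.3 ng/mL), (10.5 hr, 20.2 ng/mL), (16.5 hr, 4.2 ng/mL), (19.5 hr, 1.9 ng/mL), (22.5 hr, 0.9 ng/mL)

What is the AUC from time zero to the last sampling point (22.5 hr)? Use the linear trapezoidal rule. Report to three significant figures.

Trapezoidal AUC_0→22.5:
  [0→3]: (314.6+143.6)/2 × 3 = 687.3
  [3→3.5]: (143.6+126.0)/2 × 0.5 = 67.4
  [3.5→9.5]: (126.0+26.3)/2 × 6 = 456.9
  [9.5→10.5]: (26.3+20.2)/2 × 1 = 23.25
  [10.5→16.5]: (20.2+4.2)/2 × 6 = 73.2
  [16.5→19.5]: (4.2+1.9)/2 × 3 = 9.15
  [19.5→22.5]: (1.9+0.9)/2 × 3 = 4.2
  Sum = 1321.4 ng/mL·hr

AUC = 1320 ng/mL·hr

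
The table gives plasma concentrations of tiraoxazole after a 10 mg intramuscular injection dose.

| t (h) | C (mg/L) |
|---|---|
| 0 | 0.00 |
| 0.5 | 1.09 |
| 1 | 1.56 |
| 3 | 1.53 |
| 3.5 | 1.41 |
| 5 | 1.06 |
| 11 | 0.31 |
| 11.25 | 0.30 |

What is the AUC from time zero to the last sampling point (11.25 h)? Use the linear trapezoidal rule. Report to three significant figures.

AUC = 10.8 mg/L·h

Trapezoidal AUC_0→11.25:
  [0→0.5]: (0.00+1.09)/2 × 0.5 = 0.2725
  [0.5→1]: (1.09+1.56)/2 × 0.5 = 0.6625
  [1→3]: (1.56+1.53)/2 × 2 = 3.09
  [3→3.5]: (1.53+1.41)/2 × 0.5 = 0.735
  [3.5→5]: (1.41+1.06)/2 × 1.5 = 1.8525
  [5→11]: (1.06+0.31)/2 × 6 = 4.11
  [11→11.25]: (0.31+0.30)/2 × 0.25 = 0.07625
  Sum = 10.79875 mg/L·h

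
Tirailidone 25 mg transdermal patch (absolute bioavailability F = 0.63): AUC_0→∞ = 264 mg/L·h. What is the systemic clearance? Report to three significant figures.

CL = F × Dose / AUC_0→∞
   = 0.63 × 25 / 264 = 0.0596591 L/h

CL = 0.0597 L/h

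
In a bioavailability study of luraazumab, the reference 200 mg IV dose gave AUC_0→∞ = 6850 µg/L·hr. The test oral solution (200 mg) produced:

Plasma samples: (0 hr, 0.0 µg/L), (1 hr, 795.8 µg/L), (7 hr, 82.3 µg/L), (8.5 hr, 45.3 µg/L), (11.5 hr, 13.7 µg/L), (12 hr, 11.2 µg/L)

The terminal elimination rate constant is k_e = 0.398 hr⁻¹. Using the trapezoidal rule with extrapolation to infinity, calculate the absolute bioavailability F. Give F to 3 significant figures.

Trapezoidal AUC_0→12 (oral solution):
  [0→1]: (0.0+795.8)/2 × 1 = 397.9
  [1→7]: (795.8+82.3)/2 × 6 = 2634.3
  [7→8.5]: (82.3+45.3)/2 × 1.5 = 95.7
  [8.5→11.5]: (45.3+13.7)/2 × 3 = 88.5
  [11.5→12]: (13.7+11.2)/2 × 0.5 = 6.225
  Sum = 3222.625 µg/L·hr
Tail: C_last/k_e = 11.2/0.398 = 28.141
AUC_0→∞ (oral solution) = 3222.625 + 28.141 = 3250.766 µg/L·hr
F = (AUC_ev/D_ev)/(AUC_iv/D_iv) = (3250.766/200)/(6850/200) = 16.25383/34.25 = 0.4746

F = 0.475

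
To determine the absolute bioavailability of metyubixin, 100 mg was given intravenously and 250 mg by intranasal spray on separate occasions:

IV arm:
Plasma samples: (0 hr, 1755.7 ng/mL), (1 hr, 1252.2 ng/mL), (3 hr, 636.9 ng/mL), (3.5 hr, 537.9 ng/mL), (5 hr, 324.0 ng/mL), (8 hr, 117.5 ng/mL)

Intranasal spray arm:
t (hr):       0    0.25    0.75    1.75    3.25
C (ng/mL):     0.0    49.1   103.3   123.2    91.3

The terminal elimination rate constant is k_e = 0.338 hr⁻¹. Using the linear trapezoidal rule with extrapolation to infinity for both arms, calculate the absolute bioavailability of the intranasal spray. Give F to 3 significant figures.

Trapezoidal AUC_0→8 (IV):
  [0→1]: (1755.7+1252.2)/2 × 1 = 1503.95
  [1→3]: (1252.2+636.9)/2 × 2 = 1889.1
  [3→3.5]: (636.9+537.9)/2 × 0.5 = 293.7
  [3.5→5]: (537.9+324.0)/2 × 1.5 = 646.425
  [5→8]: (324.0+117.5)/2 × 3 = 662.25
  Sum = 4995.425 ng/mL·hr
IV tail: 117.5/0.338 = 347.633; AUC_iv,0→∞ = 4995.425 + 347.633 = 5343.058 ng/mL·hr
Trapezoidal AUC_0→3.25 (intranasal spray):
  [0→0.25]: (0.0+49.1)/2 × 0.25 = 6.1375
  [0.25→0.75]: (49.1+103.3)/2 × 0.5 = 38.1
  [0.75→1.75]: (103.3+123.2)/2 × 1 = 113.25
  [1.75→3.25]: (123.2+91.3)/2 × 1.5 = 160.875
  Sum = 318.3625 ng/mL·hr
intranasal spray tail: 91.3/0.338 = 270.118; AUC_ev,0→∞ = 318.3625 + 270.118 = 588.4805 ng/mL·hr
F = (AUC_ev/D_ev)/(AUC_iv/D_iv) = (588.4805/250)/(5343.058/100) = 2.353922/53.43058 = 0.0441

F = 0.0441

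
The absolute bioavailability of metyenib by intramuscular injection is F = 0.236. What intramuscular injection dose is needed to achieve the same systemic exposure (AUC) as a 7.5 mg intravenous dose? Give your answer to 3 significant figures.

D_intramuscular = 31.8 mg

For equal systemic exposure: F × D_ev = D_iv
D_ev = D_iv / F = 7.5 / 0.236 = 31.7797 mg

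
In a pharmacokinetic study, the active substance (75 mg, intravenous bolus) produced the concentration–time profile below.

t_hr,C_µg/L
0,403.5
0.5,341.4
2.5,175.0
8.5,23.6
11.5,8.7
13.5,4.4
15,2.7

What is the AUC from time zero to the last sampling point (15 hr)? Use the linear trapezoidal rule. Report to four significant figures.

Trapezoidal AUC_0→15:
  [0→0.5]: (403.5+341.4)/2 × 0.5 = 186.225
  [0.5→2.5]: (341.4+175.0)/2 × 2 = 516.4
  [2.5→8.5]: (175.0+23.6)/2 × 6 = 595.8
  [8.5→11.5]: (23.6+8.7)/2 × 3 = 48.45
  [11.5→13.5]: (8.7+4.4)/2 × 2 = 13.1
  [13.5→15]: (4.4+2.7)/2 × 1.5 = 5.325
  Sum = 1365.3 µg/L·hr

AUC = 1365 µg/L·hr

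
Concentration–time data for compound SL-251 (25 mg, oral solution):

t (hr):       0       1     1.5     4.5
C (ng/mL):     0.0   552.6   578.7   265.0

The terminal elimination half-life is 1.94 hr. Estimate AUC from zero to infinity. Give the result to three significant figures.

AUC = 2570 ng/mL·hr

Trapezoidal AUC_0→4.5:
  [0→1]: (0.0+552.6)/2 × 1 = 276.3
  [1→1.5]: (552.6+578.7)/2 × 0.5 = 282.825
  [1.5→4.5]: (578.7+265.0)/2 × 3 = 1265.55
  Sum = 1824.675 ng/mL·hr
k_e = ln2 / t½ = 0.693147 / 1.94 = 0.3573 hr^-1
Extrapolated tail: C_last / k_e = 265.0 / 0.3573 = 741.674
AUC_0→∞ = 1824.675 + 741.674 = 2566.349 ng/mL·hr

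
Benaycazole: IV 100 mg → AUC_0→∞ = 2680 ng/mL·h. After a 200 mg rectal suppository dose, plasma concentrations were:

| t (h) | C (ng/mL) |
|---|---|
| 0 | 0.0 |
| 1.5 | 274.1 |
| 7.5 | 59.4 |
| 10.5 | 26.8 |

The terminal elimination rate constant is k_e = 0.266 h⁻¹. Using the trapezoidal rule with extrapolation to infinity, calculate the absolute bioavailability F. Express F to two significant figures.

F = 0.27

Trapezoidal AUC_0→10.5 (rectal suppository):
  [0→1.5]: (0.0+274.1)/2 × 1.5 = 205.575
  [1.5→7.5]: (274.1+59.4)/2 × 6 = 1000.5
  [7.5→10.5]: (59.4+26.8)/2 × 3 = 129.3
  Sum = 1335.375 ng/mL·h
Tail: C_last/k_e = 26.8/0.266 = 100.752
AUC_0→∞ (rectal suppository) = 1335.375 + 100.752 = 1436.127 ng/mL·h
F = (AUC_ev/D_ev)/(AUC_iv/D_iv) = (1436.127/200)/(2680/100) = 7.180635/26.8 = 0.2679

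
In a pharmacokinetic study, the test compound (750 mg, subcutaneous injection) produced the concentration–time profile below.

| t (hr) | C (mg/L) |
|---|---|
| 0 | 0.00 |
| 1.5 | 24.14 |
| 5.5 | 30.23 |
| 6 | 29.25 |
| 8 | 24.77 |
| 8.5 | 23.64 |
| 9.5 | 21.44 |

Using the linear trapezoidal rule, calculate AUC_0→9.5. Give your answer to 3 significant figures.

Trapezoidal AUC_0→9.5:
  [0→1.5]: (0.00+24.14)/2 × 1.5 = 18.105
  [1.5→5.5]: (24.14+30.23)/2 × 4 = 108.74
  [5.5→6]: (30.23+29.25)/2 × 0.5 = 14.87
  [6→8]: (29.25+24.77)/2 × 2 = 54.02
  [8→8.5]: (24.77+23.64)/2 × 0.5 = 12.1025
  [8.5→9.5]: (23.64+21.44)/2 × 1 = 22.54
  Sum = 230.3775 mg/L·hr

AUC = 230 mg/L·hr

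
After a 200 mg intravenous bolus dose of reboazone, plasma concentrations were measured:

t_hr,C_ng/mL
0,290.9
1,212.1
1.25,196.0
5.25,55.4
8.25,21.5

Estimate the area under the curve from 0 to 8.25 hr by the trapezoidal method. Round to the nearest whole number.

Trapezoidal AUC_0→8.25:
  [0→1]: (290.9+212.1)/2 × 1 = 251.5
  [1→1.25]: (212.1+196.0)/2 × 0.25 = 51.0125
  [1.25→5.25]: (196.0+55.4)/2 × 4 = 502.8
  [5.25→8.25]: (55.4+21.5)/2 × 3 = 115.35
  Sum = 920.6625 ng/mL·hr

AUC = 921 ng/mL·hr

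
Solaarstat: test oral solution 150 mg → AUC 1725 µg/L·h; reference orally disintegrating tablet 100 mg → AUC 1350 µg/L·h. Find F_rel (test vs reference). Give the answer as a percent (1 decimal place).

F_rel = 85.2%

F_rel = (AUC_test/D_test) / (AUC_ref/D_ref)
      = (1725/150) / (1350/100)
      = 11.5 / 13.5 = 0.8519 = 85.19%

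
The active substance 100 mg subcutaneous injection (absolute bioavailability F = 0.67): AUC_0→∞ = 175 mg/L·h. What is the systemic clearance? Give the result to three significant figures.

CL = 0.383 L/h

CL = F × Dose / AUC_0→∞
   = 0.67 × 100 / 175 = 0.382857 L/h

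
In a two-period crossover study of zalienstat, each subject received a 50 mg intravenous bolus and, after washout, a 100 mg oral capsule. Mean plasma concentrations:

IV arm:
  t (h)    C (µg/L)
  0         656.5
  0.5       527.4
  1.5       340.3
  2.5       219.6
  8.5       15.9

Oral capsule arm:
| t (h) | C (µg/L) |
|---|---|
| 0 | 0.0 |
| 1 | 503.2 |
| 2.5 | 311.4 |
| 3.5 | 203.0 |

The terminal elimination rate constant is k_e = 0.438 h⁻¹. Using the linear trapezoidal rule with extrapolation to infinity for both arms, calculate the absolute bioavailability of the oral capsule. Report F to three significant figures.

F = 0.452

Trapezoidal AUC_0→8.5 (IV):
  [0→0.5]: (656.5+527.4)/2 × 0.5 = 295.975
  [0.5→1.5]: (527.4+340.3)/2 × 1 = 433.85
  [1.5→2.5]: (340.3+219.6)/2 × 1 = 279.95
  [2.5→8.5]: (219.6+15.9)/2 × 6 = 706.5
  Sum = 1716.275 µg/L·h
IV tail: 15.9/0.438 = 36.301; AUC_iv,0→∞ = 1716.275 + 36.301 = 1752.576 µg/L·h
Trapezoidal AUC_0→3.5 (oral capsule):
  [0→1]: (0.0+503.2)/2 × 1 = 251.6
  [1→2.5]: (503.2+311.4)/2 × 1.5 = 610.95
  [2.5→3.5]: (311.4+203.0)/2 × 1 = 257.2
  Sum = 1119.75 µg/L·h
oral capsule tail: 203.0/0.438 = 463.470; AUC_ev,0→∞ = 1119.75 + 463.470 = 1583.22 µg/L·h
F = (AUC_ev/D_ev)/(AUC_iv/D_iv) = (1583.22/100)/(1752.576/50) = 15.8322/35.05152 = 0.4517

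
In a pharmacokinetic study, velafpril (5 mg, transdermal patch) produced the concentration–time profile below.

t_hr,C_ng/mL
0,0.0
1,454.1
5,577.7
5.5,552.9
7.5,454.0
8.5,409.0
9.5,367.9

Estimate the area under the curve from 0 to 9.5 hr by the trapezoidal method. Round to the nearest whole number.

Trapezoidal AUC_0→9.5:
  [0→1]: (0.0+454.1)/2 × 1 = 227.05
  [1→5]: (454.1+577.7)/2 × 4 = 2063.6
  [5→5.5]: (577.7+552.9)/2 × 0.5 = 282.65
  [5.5→7.5]: (552.9+454.0)/2 × 2 = 1006.9
  [7.5→8.5]: (454.0+409.0)/2 × 1 = 431.5
  [8.5→9.5]: (409.0+367.9)/2 × 1 = 388.45
  Sum = 4400.15 ng/mL·hr

AUC = 4400 ng/mL·hr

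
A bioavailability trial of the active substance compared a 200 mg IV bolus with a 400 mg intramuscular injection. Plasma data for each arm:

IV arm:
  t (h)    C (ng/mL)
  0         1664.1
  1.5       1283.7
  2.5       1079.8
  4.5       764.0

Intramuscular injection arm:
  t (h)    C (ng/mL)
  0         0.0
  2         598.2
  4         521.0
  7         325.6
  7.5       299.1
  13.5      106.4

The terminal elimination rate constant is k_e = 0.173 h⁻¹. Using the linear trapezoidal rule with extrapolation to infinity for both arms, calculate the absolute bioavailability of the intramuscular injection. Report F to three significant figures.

Trapezoidal AUC_0→4.5 (IV):
  [0→1.5]: (1664.1+1283.7)/2 × 1.5 = 2210.85
  [1.5→2.5]: (1283.7+1079.8)/2 × 1 = 1181.75
  [2.5→4.5]: (1079.8+764.0)/2 × 2 = 1843.8
  Sum = 5236.4 ng/mL·h
IV tail: 764.0/0.173 = 4416.185; AUC_iv,0→∞ = 5236.4 + 4416.185 = 9652.585 ng/mL·h
Trapezoidal AUC_0→13.5 (intramuscular injection):
  [0→2]: (0.0+598.2)/2 × 2 = 598.2
  [2→4]: (598.2+521.0)/2 × 2 = 1119.2
  [4→7]: (521.0+325.6)/2 × 3 = 1269.9
  [7→7.5]: (325.6+299.1)/2 × 0.5 = 156.175
  [7.5→13.5]: (299.1+106.4)/2 × 6 = 1216.5
  Sum = 4359.975 ng/mL·h
intramuscular injection tail: 106.4/0.173 = 615.029; AUC_ev,0→∞ = 4359.975 + 615.029 = 4975.004 ng/mL·h
F = (AUC_ev/D_ev)/(AUC_iv/D_iv) = (4975.004/400)/(9652.585/200) = 12.43751/48.262925 = 0.2577

F = 0.258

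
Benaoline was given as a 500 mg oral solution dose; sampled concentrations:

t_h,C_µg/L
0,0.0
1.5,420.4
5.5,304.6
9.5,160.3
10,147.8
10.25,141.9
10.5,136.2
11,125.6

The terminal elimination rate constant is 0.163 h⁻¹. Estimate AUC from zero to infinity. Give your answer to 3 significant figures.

Trapezoidal AUC_0→11:
  [0→1.5]: (0.0+420.4)/2 × 1.5 = 315.3
  [1.5→5.5]: (420.4+304.6)/2 × 4 = 1450.0
  [5.5→9.5]: (304.6+160.3)/2 × 4 = 929.8
  [9.5→10]: (160.3+147.8)/2 × 0.5 = 77.025
  [10→10.25]: (147.8+141.9)/2 × 0.25 = 36.2125
  [10.25→10.5]: (141.9+136.2)/2 × 0.25 = 34.7625
  [10.5→11]: (136.2+125.6)/2 × 0.5 = 65.45
  Sum = 2908.55 µg/L·h
Extrapolated tail: C_last / k_e = 125.6 / 0.163 = 770.552
AUC_0→∞ = 2908.55 + 770.552 = 3679.102 µg/L·h

AUC = 3680 µg/L·h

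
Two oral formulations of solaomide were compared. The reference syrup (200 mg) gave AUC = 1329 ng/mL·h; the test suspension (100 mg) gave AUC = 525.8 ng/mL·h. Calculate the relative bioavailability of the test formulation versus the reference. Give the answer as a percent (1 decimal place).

F_rel = (AUC_test/D_test) / (AUC_ref/D_ref)
      = (525.8/100) / (1329/200)
      = 5.258 / 6.645 = 0.7913 = 79.13%

F_rel = 79.1%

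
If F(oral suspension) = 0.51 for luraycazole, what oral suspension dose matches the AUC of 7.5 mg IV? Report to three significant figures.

For equal systemic exposure: F × D_ev = D_iv
D_ev = D_iv / F = 7.5 / 0.51 = 14.7059 mg

D_oral = 14.7 mg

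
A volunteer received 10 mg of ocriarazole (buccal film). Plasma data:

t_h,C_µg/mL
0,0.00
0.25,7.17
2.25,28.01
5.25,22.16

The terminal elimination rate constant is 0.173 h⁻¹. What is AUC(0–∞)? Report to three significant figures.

AUC = 239 µg/mL·h

Trapezoidal AUC_0→5.25:
  [0→0.25]: (0.00+7.17)/2 × 0.25 = 0.89625
  [0.25→2.25]: (7.17+28.01)/2 × 2 = 35.18
  [2.25→5.25]: (28.01+22.16)/2 × 3 = 75.255
  Sum = 111.33125 µg/mL·h
Extrapolated tail: C_last / k_e = 22.16 / 0.173 = 128.092
AUC_0→∞ = 111.33125 + 128.092 = 239.42325 µg/mL·h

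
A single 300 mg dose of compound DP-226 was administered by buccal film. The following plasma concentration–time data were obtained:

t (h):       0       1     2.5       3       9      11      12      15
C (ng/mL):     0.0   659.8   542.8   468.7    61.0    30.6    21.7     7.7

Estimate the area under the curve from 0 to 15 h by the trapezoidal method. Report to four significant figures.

Trapezoidal AUC_0→15:
  [0→1]: (0.0+659.8)/2 × 1 = 329.9
  [1→2.5]: (659.8+542.8)/2 × 1.5 = 901.95
  [2.5→3]: (542.8+468.7)/2 × 0.5 = 252.875
  [3→9]: (468.7+61.0)/2 × 6 = 1589.1
  [9→11]: (61.0+30.6)/2 × 2 = 91.6
  [11→12]: (30.6+21.7)/2 × 1 = 26.15
  [12→15]: (21.7+7.7)/2 × 3 = 44.1
  Sum = 3235.675 ng/mL·h

AUC = 3236 ng/mL·h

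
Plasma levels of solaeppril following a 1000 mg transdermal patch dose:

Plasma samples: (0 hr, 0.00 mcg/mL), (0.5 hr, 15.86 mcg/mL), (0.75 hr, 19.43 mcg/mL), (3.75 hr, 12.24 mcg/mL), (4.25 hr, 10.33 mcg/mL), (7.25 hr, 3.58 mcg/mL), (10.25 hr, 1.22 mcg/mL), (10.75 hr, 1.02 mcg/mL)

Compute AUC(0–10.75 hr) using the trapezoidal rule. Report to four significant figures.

Trapezoidal AUC_0→10.75:
  [0→0.5]: (0.00+15.86)/2 × 0.5 = 3.965
  [0.5→0.75]: (15.86+19.43)/2 × 0.25 = 4.41125
  [0.75→3.75]: (19.43+12.24)/2 × 3 = 47.505
  [3.75→4.25]: (12.24+10.33)/2 × 0.5 = 5.6425
  [4.25→7.25]: (10.33+3.58)/2 × 3 = 20.865
  [7.25→10.25]: (3.58+1.22)/2 × 3 = 7.2
  [10.25→10.75]: (1.22+1.02)/2 × 0.5 = 0.56
  Sum = 90.14875 mcg/mL·hr

AUC = 90.15 mcg/mL·hr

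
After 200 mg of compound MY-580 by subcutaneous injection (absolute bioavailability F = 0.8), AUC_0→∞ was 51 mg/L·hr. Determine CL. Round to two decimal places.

CL = 3.14 L/hr

CL = F × Dose / AUC_0→∞
   = 0.8 × 200 / 51 = 3.13725 L/hr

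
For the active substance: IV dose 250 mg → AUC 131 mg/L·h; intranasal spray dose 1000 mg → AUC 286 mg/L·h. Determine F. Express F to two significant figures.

F = 0.55

F = (AUC_ev / D_ev) / (AUC_iv / D_iv)
  = (286/1000) / (131/250)
  = 0.286 / 0.524 = 0.5458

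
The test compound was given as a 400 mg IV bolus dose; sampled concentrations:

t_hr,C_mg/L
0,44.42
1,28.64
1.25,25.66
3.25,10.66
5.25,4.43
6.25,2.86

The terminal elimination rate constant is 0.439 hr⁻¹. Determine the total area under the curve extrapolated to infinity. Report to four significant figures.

AUC = 104.9 mg/L·hr

Trapezoidal AUC_0→6.25:
  [0→1]: (44.42+28.64)/2 × 1 = 36.53
  [1→1.25]: (28.64+25.66)/2 × 0.25 = 6.7875
  [1.25→3.25]: (25.66+10.66)/2 × 2 = 36.32
  [3.25→5.25]: (10.66+4.43)/2 × 2 = 15.09
  [5.25→6.25]: (4.43+2.86)/2 × 1 = 3.645
  Sum = 98.3725 mg/L·hr
Extrapolated tail: C_last / k_e = 2.86 / 0.439 = 6.515
AUC_0→∞ = 98.3725 + 6.515 = 104.8875 mg/L·hr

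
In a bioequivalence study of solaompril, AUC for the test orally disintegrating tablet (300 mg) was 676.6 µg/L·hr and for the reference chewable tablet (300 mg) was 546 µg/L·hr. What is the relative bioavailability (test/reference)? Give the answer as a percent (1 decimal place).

F_rel = 123.9%

F_rel = (AUC_test/D_test) / (AUC_ref/D_ref)
      = (676.6/300) / (546/300)
      = 2.25533 / 1.82 = 1.2392 = 123.92%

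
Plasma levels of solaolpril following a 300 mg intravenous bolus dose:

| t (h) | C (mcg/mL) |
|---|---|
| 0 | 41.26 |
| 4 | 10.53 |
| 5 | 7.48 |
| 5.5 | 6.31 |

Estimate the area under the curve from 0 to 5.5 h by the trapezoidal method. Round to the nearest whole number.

AUC = 116 mcg/mL·h

Trapezoidal AUC_0→5.5:
  [0→4]: (41.26+10.53)/2 × 4 = 103.58
  [4→5]: (10.53+7.48)/2 × 1 = 9.005
  [5→5.5]: (7.48+6.31)/2 × 0.5 = 3.4475
  Sum = 116.0325 mcg/mL·h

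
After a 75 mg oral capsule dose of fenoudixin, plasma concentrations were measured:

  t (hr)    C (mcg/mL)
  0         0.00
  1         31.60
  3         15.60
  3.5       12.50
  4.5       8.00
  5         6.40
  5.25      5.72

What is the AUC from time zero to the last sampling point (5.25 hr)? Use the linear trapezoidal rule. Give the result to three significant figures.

AUC = 85.4 mcg/mL·hr

Trapezoidal AUC_0→5.25:
  [0→1]: (0.00+31.60)/2 × 1 = 15.8
  [1→3]: (31.60+15.60)/2 × 2 = 47.2
  [3→3.5]: (15.60+12.50)/2 × 0.5 = 7.025
  [3.5→4.5]: (12.50+8.00)/2 × 1 = 10.25
  [4.5→5]: (8.00+6.40)/2 × 0.5 = 3.6
  [5→5.25]: (6.40+5.72)/2 × 0.25 = 1.515
  Sum = 85.39 mcg/mL·hr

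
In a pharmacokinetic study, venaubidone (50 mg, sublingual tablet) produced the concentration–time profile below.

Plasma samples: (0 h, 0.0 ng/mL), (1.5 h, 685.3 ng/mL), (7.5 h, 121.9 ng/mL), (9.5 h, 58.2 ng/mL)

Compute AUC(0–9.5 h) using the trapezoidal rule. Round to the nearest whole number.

Trapezoidal AUC_0→9.5:
  [0→1.5]: (0.0+685.3)/2 × 1.5 = 513.975
  [1.5→7.5]: (685.3+121.9)/2 × 6 = 2421.6
  [7.5→9.5]: (121.9+58.2)/2 × 2 = 180.1
  Sum = 3115.675 ng/mL·h

AUC = 3116 ng/mL·h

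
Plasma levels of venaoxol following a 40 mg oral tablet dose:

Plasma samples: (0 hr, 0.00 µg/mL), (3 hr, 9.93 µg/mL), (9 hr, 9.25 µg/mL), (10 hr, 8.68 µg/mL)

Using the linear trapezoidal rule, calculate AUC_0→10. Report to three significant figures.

Trapezoidal AUC_0→10:
  [0→3]: (0.00+9.93)/2 × 3 = 14.895
  [3→9]: (9.93+9.25)/2 × 6 = 57.54
  [9→10]: (9.25+8.68)/2 × 1 = 8.965
  Sum = 81.4 µg/mL·hr

AUC = 81.4 µg/mL·hr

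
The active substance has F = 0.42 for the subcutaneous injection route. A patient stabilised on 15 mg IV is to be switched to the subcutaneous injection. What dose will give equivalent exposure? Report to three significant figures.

For equal systemic exposure: F × D_ev = D_iv
D_ev = D_iv / F = 15 / 0.42 = 35.7143 mg

D_subcutaneous = 35.7 mg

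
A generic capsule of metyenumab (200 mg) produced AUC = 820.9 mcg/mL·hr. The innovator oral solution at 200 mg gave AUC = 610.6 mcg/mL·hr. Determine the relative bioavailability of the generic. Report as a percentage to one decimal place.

F_rel = 134.4%

F_rel = (AUC_test/D_test) / (AUC_ref/D_ref)
      = (820.9/200) / (610.6/200)
      = 4.1045 / 3.053 = 1.3444 = 134.44%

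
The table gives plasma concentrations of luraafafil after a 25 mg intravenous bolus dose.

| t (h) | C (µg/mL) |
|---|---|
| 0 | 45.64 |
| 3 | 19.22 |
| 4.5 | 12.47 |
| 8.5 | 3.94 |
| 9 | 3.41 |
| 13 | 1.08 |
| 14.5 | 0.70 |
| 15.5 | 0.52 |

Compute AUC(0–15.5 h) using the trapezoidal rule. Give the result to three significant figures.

AUC = 167 µg/mL·h

Trapezoidal AUC_0→15.5:
  [0→3]: (45.64+19.22)/2 × 3 = 97.29
  [3→4.5]: (19.22+12.47)/2 × 1.5 = 23.7675
  [4.5→8.5]: (12.47+3.94)/2 × 4 = 32.82
  [8.5→9]: (3.94+3.41)/2 × 0.5 = 1.8375
  [9→13]: (3.41+1.08)/2 × 4 = 8.98
  [13→14.5]: (1.08+0.70)/2 × 1.5 = 1.335
  [14.5→15.5]: (0.70+0.52)/2 × 1 = 0.61
  Sum = 166.64 µg/mL·h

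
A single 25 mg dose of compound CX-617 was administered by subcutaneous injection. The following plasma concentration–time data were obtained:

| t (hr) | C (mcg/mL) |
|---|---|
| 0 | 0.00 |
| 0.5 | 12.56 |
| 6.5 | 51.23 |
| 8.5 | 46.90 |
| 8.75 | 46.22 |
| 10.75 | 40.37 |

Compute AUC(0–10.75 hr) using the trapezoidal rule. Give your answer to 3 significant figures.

Trapezoidal AUC_0→10.75:
  [0→0.5]: (0.00+12.56)/2 × 0.5 = 3.14
  [0.5→6.5]: (12.56+51.23)/2 × 6 = 191.37
  [6.5→8.5]: (51.23+46.90)/2 × 2 = 98.13
  [8.5→8.75]: (46.90+46.22)/2 × 0.25 = 11.64
  [8.75→10.75]: (46.22+40.37)/2 × 2 = 86.59
  Sum = 390.87 mcg/mL·hr

AUC = 391 mcg/mL·hr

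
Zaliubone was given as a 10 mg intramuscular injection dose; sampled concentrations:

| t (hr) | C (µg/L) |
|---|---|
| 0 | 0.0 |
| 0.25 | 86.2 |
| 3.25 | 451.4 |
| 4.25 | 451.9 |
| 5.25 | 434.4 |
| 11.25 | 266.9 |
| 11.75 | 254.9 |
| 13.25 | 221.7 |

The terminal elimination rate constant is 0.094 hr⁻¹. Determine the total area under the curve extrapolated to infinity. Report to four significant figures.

AUC = 6662 µg/L·hr

Trapezoidal AUC_0→13.25:
  [0→0.25]: (0.0+86.2)/2 × 0.25 = 10.775
  [0.25→3.25]: (86.2+451.4)/2 × 3 = 806.4
  [3.25→4.25]: (451.4+451.9)/2 × 1 = 451.65
  [4.25→5.25]: (451.9+434.4)/2 × 1 = 443.15
  [5.25→11.25]: (434.4+266.9)/2 × 6 = 2103.9
  [11.25→11.75]: (266.9+254.9)/2 × 0.5 = 130.45
  [11.75→13.25]: (254.9+221.7)/2 × 1.5 = 357.45
  Sum = 4303.775 µg/L·hr
Extrapolated tail: C_last / k_e = 221.7 / 0.094 = 2358.511
AUC_0→∞ = 4303.775 + 2358.511 = 6662.286 µg/L·hr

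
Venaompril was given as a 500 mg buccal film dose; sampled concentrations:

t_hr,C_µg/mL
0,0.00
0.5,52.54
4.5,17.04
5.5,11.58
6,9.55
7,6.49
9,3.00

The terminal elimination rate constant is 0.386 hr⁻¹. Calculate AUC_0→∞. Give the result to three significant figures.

Trapezoidal AUC_0→9:
  [0→0.5]: (0.00+52.54)/2 × 0.5 = 13.135
  [0.5→4.5]: (52.54+17.04)/2 × 4 = 139.16
  [4.5→5.5]: (17.04+11.58)/2 × 1 = 14.31
  [5.5→6]: (11.58+9.55)/2 × 0.5 = 5.2825
  [6→7]: (9.55+6.49)/2 × 1 = 8.02
  [7→9]: (6.49+3.00)/2 × 2 = 9.49
  Sum = 189.3975 µg/mL·hr
Extrapolated tail: C_last / k_e = 3.00 / 0.386 = 7.772
AUC_0→∞ = 189.3975 + 7.772 = 197.1695 µg/mL·hr

AUC = 197 µg/mL·hr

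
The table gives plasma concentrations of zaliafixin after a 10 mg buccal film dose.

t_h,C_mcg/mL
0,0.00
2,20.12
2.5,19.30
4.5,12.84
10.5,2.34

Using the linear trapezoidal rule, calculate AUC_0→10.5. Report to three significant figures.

Trapezoidal AUC_0→10.5:
  [0→2]: (0.00+20.12)/2 × 2 = 20.12
  [2→2.5]: (20.12+19.30)/2 × 0.5 = 9.855
  [2.5→4.5]: (19.30+12.84)/2 × 2 = 32.14
  [4.5→10.5]: (12.84+2.34)/2 × 6 = 45.54
  Sum = 107.655 mcg/mL·h

AUC = 108 mcg/mL·h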